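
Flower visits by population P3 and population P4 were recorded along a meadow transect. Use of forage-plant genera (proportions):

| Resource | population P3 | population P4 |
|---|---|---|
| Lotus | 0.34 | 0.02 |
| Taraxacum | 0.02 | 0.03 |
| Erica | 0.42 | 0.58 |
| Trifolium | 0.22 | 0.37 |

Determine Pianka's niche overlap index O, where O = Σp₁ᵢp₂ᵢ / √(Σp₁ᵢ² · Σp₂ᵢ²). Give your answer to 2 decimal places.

0.83

Σ p₁ᵢp₂ᵢ = 0.0068 + 0.0006 + 0.2436 + 0.0814 = 0.3324
Σp_1ᵢ² = 0.34² + 0.02² + 0.42² + 0.22² = 0.1156 + 0.0004 + 0.1764 + 0.0484 = 0.3408
Σp_2ᵢ² = 0.02² + 0.03² + 0.58² + 0.37² = 0.0004 + 0.0009 + 0.3364 + 0.1369 = 0.4746
O = 0.3324 / √(0.3408 × 0.4746) = 0.3324 / 0.40217 = 0.8265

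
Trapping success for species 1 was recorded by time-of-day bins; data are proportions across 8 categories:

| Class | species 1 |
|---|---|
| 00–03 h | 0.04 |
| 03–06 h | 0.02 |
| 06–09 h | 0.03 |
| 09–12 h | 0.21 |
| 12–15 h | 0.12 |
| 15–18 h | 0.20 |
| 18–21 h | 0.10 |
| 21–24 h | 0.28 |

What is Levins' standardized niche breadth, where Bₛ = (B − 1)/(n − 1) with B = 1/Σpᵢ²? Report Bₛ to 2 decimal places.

0.61

Σpᵢ² = 0.04² + 0.02² + 0.03² + 0.21² + 0.12² + 0.20² + 0.10² + 0.28² = 0.0016 + 0.0004 + 0.0009 + 0.0441 + 0.0144 + 0.0400 + 0.0100 + 0.0784 = 0.1898
B = 1 / 0.1898 = 5.2687
Bₛ = (B − 1)/(n − 1) = (5.2687 − 1)/(8 − 1) = 4.2687/7 = 0.6098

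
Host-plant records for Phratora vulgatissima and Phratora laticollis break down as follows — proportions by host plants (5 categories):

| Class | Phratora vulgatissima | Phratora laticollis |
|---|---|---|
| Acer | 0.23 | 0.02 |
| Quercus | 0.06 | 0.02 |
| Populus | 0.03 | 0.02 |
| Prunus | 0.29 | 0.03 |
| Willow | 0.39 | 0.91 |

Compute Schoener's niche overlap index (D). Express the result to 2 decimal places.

0.48

Σ|p₁ᵢ − p₂ᵢ| = 0.21 + 0.04 + 0.01 + 0.26 + 0.52 = 1.04
D = 1 − ½ × 1.04 = 1 − 0.520 = 0.4800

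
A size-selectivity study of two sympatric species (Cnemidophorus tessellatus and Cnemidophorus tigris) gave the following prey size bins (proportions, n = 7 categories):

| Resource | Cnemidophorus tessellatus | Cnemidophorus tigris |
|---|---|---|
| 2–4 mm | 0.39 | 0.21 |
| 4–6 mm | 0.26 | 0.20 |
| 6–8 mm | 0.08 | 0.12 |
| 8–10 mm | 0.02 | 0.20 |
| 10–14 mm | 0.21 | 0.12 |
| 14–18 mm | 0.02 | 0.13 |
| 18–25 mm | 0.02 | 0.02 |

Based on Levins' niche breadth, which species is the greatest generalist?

Σp_tessᵢ² = 0.39² + 0.26² + 0.08² + 0.02² + 0.21² + 0.02² + 0.02² = 0.1521 + 0.0676 + 0.0064 + 0.0004 + 0.0441 + 0.0004 + 0.0004 = 0.2714
B_tess = 1 / 0.2714 = 3.6846
Σp_tigrᵢ² = 0.21² + 0.20² + 0.12² + 0.20² + 0.12² + 0.13² + 0.02² = 0.0441 + 0.0400 + 0.0144 + 0.0400 + 0.0144 + 0.0169 + 0.0004 = 0.1702
B_tigr = 1 / 0.1702 = 5.8754
Highest B → broadest niche (most generalist): Cnemidophorus tigris (B = 5.88).

Cnemidophorus tigris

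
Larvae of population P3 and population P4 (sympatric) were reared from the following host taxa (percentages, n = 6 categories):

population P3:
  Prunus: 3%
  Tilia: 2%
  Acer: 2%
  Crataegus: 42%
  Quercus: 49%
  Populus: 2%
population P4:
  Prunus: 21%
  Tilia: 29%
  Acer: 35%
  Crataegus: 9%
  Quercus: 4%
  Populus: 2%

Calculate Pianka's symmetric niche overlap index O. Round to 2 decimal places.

Convert percentages to proportions (divide by 100).
Σ p₁ᵢp₂ᵢ = 0.0063 + 0.0058 + 0.0070 + 0.0378 + 0.0196 + 0.0004 = 0.0769
Σp_1ᵢ² = 0.03² + 0.02² + 0.02² + 0.42² + 0.49² + 0.02² = 0.0009 + 0.0004 + 0.0004 + 0.1764 + 0.2401 + 0.0004 = 0.4186
Σp_2ᵢ² = 0.21² + 0.29² + 0.35² + 0.09² + 0.04² + 0.02² = 0.0441 + 0.0841 + 0.1225 + 0.0081 + 0.0016 + 0.0004 = 0.2608
O = 0.0769 / √(0.4186 × 0.2608) = 0.0769 / 0.33041 = 0.2327

0.23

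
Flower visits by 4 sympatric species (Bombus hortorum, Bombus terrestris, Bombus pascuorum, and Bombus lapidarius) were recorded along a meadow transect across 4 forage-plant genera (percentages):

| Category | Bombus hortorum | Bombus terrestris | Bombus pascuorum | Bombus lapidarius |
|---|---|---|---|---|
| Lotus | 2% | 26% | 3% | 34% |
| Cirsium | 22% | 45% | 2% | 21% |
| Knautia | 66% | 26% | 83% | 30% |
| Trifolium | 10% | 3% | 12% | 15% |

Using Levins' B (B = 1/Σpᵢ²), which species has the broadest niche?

Bombus lapidarius

Convert percentages to proportions (divide by 100).
Σp_hortᵢ² = 0.02² + 0.22² + 0.66² + 0.10² = 0.0004 + 0.0484 + 0.4356 + 0.0100 = 0.4944
B_hort = 1 / 0.4944 = 2.0227
Σp_terrᵢ² = 0.26² + 0.45² + 0.26² + 0.03² = 0.0676 + 0.2025 + 0.0676 + 0.0009 = 0.3386
B_terr = 1 / 0.3386 = 2.9533
Σp_pascᵢ² = 0.03² + 0.02² + 0.83² + 0.12² = 0.0009 + 0.0004 + 0.6889 + 0.0144 = 0.7046
B_pasc = 1 / 0.7046 = 1.4192
Σp_lapiᵢ² = 0.34² + 0.21² + 0.30² + 0.15² = 0.1156 + 0.0441 + 0.0900 + 0.0225 = 0.2722
B_lapi = 1 / 0.2722 = 3.6738
Highest B → broadest niche (most generalist): Bombus lapidarius (B = 3.67).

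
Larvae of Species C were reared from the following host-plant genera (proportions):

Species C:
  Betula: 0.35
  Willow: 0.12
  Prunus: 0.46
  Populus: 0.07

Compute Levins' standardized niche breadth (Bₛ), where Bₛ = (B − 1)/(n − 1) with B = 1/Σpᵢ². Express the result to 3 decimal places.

Σpᵢ² = 0.35² + 0.12² + 0.46² + 0.07² = 0.1225 + 0.0144 + 0.2116 + 0.0049 = 0.3534
B = 1 / 0.3534 = 2.82965
Bₛ = (B − 1)/(n − 1) = (2.82965 − 1)/(4 − 1) = 1.82965/3 = 0.60988

0.610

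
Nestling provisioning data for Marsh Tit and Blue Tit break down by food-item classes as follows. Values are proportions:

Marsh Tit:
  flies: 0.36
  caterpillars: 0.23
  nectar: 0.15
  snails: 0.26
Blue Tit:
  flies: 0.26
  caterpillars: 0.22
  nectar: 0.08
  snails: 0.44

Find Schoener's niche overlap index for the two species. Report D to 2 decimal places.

0.82

Σ|p₁ᵢ − p₂ᵢ| = 0.10 + 0.01 + 0.07 + 0.18 = 0.36
D = 1 − ½ × 0.36 = 1 − 0.180 = 0.8200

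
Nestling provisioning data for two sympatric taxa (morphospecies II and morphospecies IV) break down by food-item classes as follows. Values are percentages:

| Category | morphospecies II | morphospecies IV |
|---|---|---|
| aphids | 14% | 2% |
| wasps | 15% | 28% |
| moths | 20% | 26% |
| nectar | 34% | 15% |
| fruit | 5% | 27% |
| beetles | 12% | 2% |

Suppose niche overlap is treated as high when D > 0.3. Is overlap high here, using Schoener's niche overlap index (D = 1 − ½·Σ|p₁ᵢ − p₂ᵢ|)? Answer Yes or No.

Yes

Convert percentages to proportions (divide by 100).
Σ|p₁ᵢ − p₂ᵢ| = 0.12 + 0.13 + 0.06 + 0.19 + 0.22 + 0.10 = 0.82
D = 1 − ½ × 0.82 = 1 − 0.410 = 0.5900
D = 0.5900 > 0.3 → Yes.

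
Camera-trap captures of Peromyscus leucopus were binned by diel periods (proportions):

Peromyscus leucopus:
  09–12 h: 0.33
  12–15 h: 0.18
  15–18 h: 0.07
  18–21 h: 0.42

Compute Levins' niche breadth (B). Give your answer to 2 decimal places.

3.10

Σpᵢ² = 0.33² + 0.18² + 0.07² + 0.42² = 0.1089 + 0.0324 + 0.0049 + 0.1764 = 0.3226
B = 1 / 0.3226 = 3.0998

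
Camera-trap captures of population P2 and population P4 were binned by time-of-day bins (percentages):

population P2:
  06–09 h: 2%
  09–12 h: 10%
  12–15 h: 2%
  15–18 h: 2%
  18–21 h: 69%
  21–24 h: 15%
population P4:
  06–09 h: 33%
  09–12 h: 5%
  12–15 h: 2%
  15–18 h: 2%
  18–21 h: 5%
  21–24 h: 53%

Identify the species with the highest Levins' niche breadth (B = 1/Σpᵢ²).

population P4

Convert percentages to proportions (divide by 100).
Σp_P2ᵢ² = 0.02² + 0.10² + 0.02² + 0.02² + 0.69² + 0.15² = 0.0004 + 0.0100 + 0.0004 + 0.0004 + 0.4761 + 0.0225 = 0.5098
B_P2 = 1 / 0.5098 = 1.9616
Σp_P4ᵢ² = 0.33² + 0.05² + 0.02² + 0.02² + 0.05² + 0.53² = 0.1089 + 0.0025 + 0.0004 + 0.0004 + 0.0025 + 0.2809 = 0.3956
B_P4 = 1 / 0.3956 = 2.5278
Highest B → broadest niche (most generalist): population P4 (B = 2.53).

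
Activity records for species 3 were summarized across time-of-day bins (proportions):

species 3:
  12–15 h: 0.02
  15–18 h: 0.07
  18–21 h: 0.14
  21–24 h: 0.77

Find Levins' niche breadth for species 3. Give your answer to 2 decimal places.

Σpᵢ² = 0.02² + 0.07² + 0.14² + 0.77² = 0.0004 + 0.0049 + 0.0196 + 0.5929 = 0.6178
B = 1 / 0.6178 = 1.6186

1.62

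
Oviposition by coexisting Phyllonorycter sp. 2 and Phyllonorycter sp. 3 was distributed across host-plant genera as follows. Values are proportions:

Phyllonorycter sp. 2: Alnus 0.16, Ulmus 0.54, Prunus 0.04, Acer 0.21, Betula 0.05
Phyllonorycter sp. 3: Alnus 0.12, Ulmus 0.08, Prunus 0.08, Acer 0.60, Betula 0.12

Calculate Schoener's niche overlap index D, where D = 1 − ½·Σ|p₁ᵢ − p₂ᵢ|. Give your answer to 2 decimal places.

Σ|p₁ᵢ − p₂ᵢ| = 0.04 + 0.46 + 0.04 + 0.39 + 0.07 = 1.00
D = 1 − ½ × 1.00 = 1 − 0.500 = 0.5000

0.50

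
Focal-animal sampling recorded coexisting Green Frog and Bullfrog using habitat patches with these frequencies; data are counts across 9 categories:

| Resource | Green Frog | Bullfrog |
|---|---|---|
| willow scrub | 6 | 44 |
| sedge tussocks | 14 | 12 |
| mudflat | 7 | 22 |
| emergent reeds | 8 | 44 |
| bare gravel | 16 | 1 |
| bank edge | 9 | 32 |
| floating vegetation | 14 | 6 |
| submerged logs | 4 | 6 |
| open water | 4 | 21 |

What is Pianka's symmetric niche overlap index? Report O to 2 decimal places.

Proportions for Green Frog (n=82): 6/82=0.0732, 14/82=0.1707, 7/82=0.0854, 8/82=0.0976, 16/82=0.1951, 9/82=0.1098, 14/82=0.1707, 4/82=0.0488, 4/82=0.0488
Proportions for Bullfrog (n=188): 44/188=0.2340, 12/188=0.0638, 22/188=0.1170, 44/188=0.2340, 1/188=0.0053, 32/188=0.1702, 6/188=0.0319, 6/188=0.0319, 21/188=0.1117
Σ p₁ᵢp₂ᵢ = 0.017129 + 0.010891 + 0.009992 + 0.022838 + 0.001034 + 0.018688 + 0.005445 + 0.001557 + 0.005451 = 0.093025
Σp_1ᵢ² = 0.0732² + 0.1707² + 0.0854² + 0.0976² + 0.1951² + 0.1098² + 0.1707² + 0.0488² + 0.0488² = 0.005358 + 0.029138 + 0.007293 + 0.009526 + 0.038064 + 0.012056 + 0.029138 + 0.002381 + 0.002381 = 0.135335
Σp_2ᵢ² = 0.2340² + 0.0638² + 0.1170² + 0.2340² + 0.0053² + 0.1702² + 0.0319² + 0.0319² + 0.1117² = 0.054756 + 0.004070 + 0.013689 + 0.054756 + 0.000028 + 0.028968 + 0.001018 + 0.001018 + 0.012477 = 0.170780
O = 0.093025 / √(0.135335 × 0.170780) = 0.093025 / 0.1520280 = 0.6119

0.61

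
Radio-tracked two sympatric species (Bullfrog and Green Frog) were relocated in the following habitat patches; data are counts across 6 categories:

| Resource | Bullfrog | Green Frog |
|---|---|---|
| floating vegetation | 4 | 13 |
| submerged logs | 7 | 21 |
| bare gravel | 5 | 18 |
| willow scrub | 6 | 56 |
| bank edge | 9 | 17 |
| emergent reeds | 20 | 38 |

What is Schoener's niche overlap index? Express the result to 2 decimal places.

Proportions for Bullfrog (n=51): 4/51=0.0784, 7/51=0.1373, 5/51=0.0980, 6/51=0.1176, 9/51=0.1765, 20/51=0.3922
Proportions for Green Frog (n=163): 13/163=0.0798, 21/163=0.1288, 18/163=0.1104, 56/163=0.3436, 17/163=0.1043, 38/163=0.2331
Σ|p₁ᵢ − p₂ᵢ| = 0.0014 + 0.0085 + 0.0124 + 0.2260 + 0.0722 + 0.1591 = 0.4796
D = 1 − ½ × 0.4796 = 1 − 0.23980 = 0.76020

0.76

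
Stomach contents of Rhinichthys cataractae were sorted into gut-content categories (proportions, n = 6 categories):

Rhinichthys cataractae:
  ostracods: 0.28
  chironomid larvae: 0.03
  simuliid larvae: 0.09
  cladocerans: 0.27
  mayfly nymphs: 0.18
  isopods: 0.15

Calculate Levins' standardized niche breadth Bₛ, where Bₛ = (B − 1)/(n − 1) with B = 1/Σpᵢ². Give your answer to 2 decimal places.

0.73

Σpᵢ² = 0.28² + 0.03² + 0.09² + 0.27² + 0.18² + 0.15² = 0.0784 + 0.0009 + 0.0081 + 0.0729 + 0.0324 + 0.0225 = 0.2152
B = 1 / 0.2152 = 4.6468
Bₛ = (B − 1)/(n − 1) = (4.6468 − 1)/(6 − 1) = 3.6468/5 = 0.7294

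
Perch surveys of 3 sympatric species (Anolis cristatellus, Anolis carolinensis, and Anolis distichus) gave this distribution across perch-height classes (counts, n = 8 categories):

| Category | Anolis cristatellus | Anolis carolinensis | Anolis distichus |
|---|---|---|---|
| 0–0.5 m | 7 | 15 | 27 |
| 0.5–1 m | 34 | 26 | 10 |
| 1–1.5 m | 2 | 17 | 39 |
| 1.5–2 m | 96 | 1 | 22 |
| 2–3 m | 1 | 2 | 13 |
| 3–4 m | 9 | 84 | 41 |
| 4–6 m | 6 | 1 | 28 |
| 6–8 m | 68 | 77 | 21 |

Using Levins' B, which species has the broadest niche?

Anolis distichus

Proportions for Anolis cristatellus (n=223): 7/223=0.0314, 34/223=0.1525, 2/223=0.0090, 96/223=0.4305, 1/223=0.0045, 9/223=0.0404, 6/223=0.0269, 68/223=0.3049
Proportions for Anolis carolinensis (n=223): 15/223=0.0673, 26/223=0.1166, 17/223=0.0762, 1/223=0.0045, 2/223=0.0090, 84/223=0.3767, 1/223=0.0045, 77/223=0.3453
Proportions for Anolis distichus (n=201): 27/201=0.1343, 10/201=0.0498, 39/201=0.1940, 22/201=0.1095, 13/201=0.0647, 41/201=0.2040, 28/201=0.1393, 21/201=0.1045
Σp_crisᵢ² = 0.0314² + 0.1525² + 0.0090² + 0.4305² + 0.0045² + 0.0404² + 0.0269² + 0.3049² = 0.000986 + 0.023256 + 0.000081 + 0.185330 + 0.000020 + 0.001632 + 0.000724 + 0.092964 = 0.304993
B_cris = 1 / 0.304993 = 3.2788
Σp_caroᵢ² = 0.0673² + 0.1166² + 0.0762² + 0.0045² + 0.0090² + 0.3767² + 0.0045² + 0.3453² = 0.004529 + 0.013596 + 0.005806 + 0.000020 + 0.000081 + 0.141903 + 0.000020 + 0.119232 = 0.285187
B_caro = 1 / 0.285187 = 3.5065
Σp_distᵢ² = 0.1343² + 0.0498² + 0.1940² + 0.1095² + 0.0647² + 0.2040² + 0.1393² + 0.1045² = 0.018036 + 0.002480 + 0.037636 + 0.011990 + 0.004186 + 0.041616 + 0.019404 + 0.010920 = 0.146268
B_dist = 1 / 0.146268 = 6.8368
Highest B → broadest niche (most generalist): Anolis distichus (B = 6.84).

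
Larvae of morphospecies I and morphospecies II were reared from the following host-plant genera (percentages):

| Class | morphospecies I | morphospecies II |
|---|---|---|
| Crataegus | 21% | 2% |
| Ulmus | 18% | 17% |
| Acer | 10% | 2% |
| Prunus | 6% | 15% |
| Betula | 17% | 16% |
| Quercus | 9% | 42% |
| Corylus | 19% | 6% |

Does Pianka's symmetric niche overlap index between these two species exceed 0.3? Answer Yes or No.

Yes

Convert percentages to proportions (divide by 100).
Σ p₁ᵢp₂ᵢ = 0.0042 + 0.0306 + 0.0020 + 0.0090 + 0.0272 + 0.0378 + 0.0114 = 0.1222
Σp_1ᵢ² = 0.21² + 0.18² + 0.10² + 0.06² + 0.17² + 0.09² + 0.19² = 0.0441 + 0.0324 + 0.0100 + 0.0036 + 0.0289 + 0.0081 + 0.0361 = 0.1632
Σp_2ᵢ² = 0.02² + 0.17² + 0.02² + 0.15² + 0.16² + 0.42² + 0.06² = 0.0004 + 0.0289 + 0.0004 + 0.0225 + 0.0256 + 0.1764 + 0.0036 = 0.2578
O = 0.1222 / √(0.1632 × 0.2578) = 0.1222 / 0.20512 = 0.5957
O = 0.5957 > 0.3 → Yes.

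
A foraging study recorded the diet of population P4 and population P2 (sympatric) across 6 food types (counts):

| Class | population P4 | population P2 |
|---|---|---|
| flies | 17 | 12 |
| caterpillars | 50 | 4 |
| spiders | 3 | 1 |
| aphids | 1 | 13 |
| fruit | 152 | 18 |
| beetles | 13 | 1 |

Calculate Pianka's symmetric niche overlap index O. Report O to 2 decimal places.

Proportions for population P4 (n=236): 17/236=0.0720, 50/236=0.2119, 3/236=0.0127, 1/236=0.0042, 152/236=0.6441, 13/236=0.0551
Proportions for population P2 (n=49): 12/49=0.2449, 4/49=0.0816, 1/49=0.0204, 13/49=0.2653, 18/49=0.3673, 1/49=0.0204
Σ p₁ᵢp₂ᵢ = 0.017633 + 0.017291 + 0.000259 + 0.001114 + 0.236578 + 0.001124 = 0.273999
Σp_1ᵢ² = 0.0720² + 0.2119² + 0.0127² + 0.0042² + 0.6441² + 0.0551² = 0.005184 + 0.044902 + 0.000161 + 0.000018 + 0.414865 + 0.003036 = 0.468166
Σp_2ᵢ² = 0.2449² + 0.0816² + 0.0204² + 0.2653² + 0.3673² + 0.0204² = 0.059976 + 0.006659 + 0.000416 + 0.070384 + 0.134909 + 0.000416 = 0.272760
O = 0.273999 / √(0.468166 × 0.272760) = 0.273999 / 0.3573471 = 0.7668

0.77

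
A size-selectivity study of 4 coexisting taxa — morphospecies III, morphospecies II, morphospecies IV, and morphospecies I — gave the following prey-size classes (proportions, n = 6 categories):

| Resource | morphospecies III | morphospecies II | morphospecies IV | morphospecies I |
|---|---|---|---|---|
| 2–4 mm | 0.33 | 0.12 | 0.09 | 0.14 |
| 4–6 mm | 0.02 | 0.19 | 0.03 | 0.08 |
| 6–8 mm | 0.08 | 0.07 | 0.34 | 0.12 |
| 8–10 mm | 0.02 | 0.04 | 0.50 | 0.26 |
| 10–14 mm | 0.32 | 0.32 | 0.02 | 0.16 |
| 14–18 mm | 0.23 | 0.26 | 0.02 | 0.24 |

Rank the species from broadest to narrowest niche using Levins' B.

morphospecies I > morphospecies II > morphospecies III > morphospecies IV

Σp_IIIᵢ² = 0.33² + 0.02² + 0.08² + 0.02² + 0.32² + 0.23² = 0.1089 + 0.0004 + 0.0064 + 0.0004 + 0.1024 + 0.0529 = 0.2714
B_III = 1 / 0.2714 = 3.6846
Σp_IIᵢ² = 0.12² + 0.19² + 0.07² + 0.04² + 0.32² + 0.26² = 0.0144 + 0.0361 + 0.0049 + 0.0016 + 0.1024 + 0.0676 = 0.2270
B_II = 1 / 0.2270 = 4.4053
Σp_IVᵢ² = 0.09² + 0.03² + 0.34² + 0.50² + 0.02² + 0.02² = 0.0081 + 0.0009 + 0.1156 + 0.2500 + 0.0004 + 0.0004 = 0.3754
B_IV = 1 / 0.3754 = 2.6638
Σp_Iᵢ² = 0.14² + 0.08² + 0.12² + 0.26² + 0.16² + 0.24² = 0.0196 + 0.0064 + 0.0144 + 0.0676 + 0.0256 + 0.0576 = 0.1912
B_I = 1 / 0.1912 = 5.2301
Ranking by B (broadest → narrowest): morphospecies I (5.23) > morphospecies II (4.41) > morphospecies III (3.68) > morphospecies IV (2.66)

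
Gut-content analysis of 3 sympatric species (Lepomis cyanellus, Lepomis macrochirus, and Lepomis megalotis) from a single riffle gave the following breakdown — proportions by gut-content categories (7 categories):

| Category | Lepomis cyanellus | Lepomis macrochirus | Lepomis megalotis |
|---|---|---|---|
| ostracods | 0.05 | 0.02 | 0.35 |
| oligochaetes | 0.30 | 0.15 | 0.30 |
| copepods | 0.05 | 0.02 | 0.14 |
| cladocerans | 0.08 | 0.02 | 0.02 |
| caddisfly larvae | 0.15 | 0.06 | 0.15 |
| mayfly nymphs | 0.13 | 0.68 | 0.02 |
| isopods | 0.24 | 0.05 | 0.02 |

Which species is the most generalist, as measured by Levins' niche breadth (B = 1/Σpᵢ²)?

Σp_cyanᵢ² = 0.05² + 0.30² + 0.05² + 0.08² + 0.15² + 0.13² + 0.24² = 0.0025 + 0.0900 + 0.0025 + 0.0064 + 0.0225 + 0.0169 + 0.0576 = 0.1984
B_cyan = 1 / 0.1984 = 5.0403
Σp_macrᵢ² = 0.02² + 0.15² + 0.02² + 0.02² + 0.06² + 0.68² + 0.05² = 0.0004 + 0.0225 + 0.0004 + 0.0004 + 0.0036 + 0.4624 + 0.0025 = 0.4922
B_macr = 1 / 0.4922 = 2.0317
Σp_megaᵢ² = 0.35² + 0.30² + 0.14² + 0.02² + 0.15² + 0.02² + 0.02² = 0.1225 + 0.0900 + 0.0196 + 0.0004 + 0.0225 + 0.0004 + 0.0004 = 0.2558
B_mega = 1 / 0.2558 = 3.9093
Highest B → broadest niche (most generalist): Lepomis cyanellus (B = 5.04).

Lepomis cyanellus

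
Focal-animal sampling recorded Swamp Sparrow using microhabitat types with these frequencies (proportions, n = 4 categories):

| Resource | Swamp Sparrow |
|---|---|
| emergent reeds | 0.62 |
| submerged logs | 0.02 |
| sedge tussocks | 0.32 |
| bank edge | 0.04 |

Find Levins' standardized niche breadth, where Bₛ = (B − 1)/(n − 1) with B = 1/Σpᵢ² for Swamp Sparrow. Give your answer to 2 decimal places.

Σpᵢ² = 0.62² + 0.02² + 0.32² + 0.04² = 0.3844 + 0.0004 + 0.1024 + 0.0016 = 0.4888
B = 1 / 0.4888 = 2.0458
Bₛ = (B − 1)/(n − 1) = (2.0458 − 1)/(4 − 1) = 1.0458/3 = 0.3486

0.35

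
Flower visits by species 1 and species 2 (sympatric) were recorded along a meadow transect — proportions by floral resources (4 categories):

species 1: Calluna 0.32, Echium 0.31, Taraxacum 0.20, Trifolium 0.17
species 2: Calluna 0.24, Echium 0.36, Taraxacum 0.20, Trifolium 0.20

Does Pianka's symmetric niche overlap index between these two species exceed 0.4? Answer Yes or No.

Yes

Σ p₁ᵢp₂ᵢ = 0.0768 + 0.1116 + 0.0400 + 0.0340 = 0.2624
Σp_1ᵢ² = 0.32² + 0.31² + 0.20² + 0.17² = 0.1024 + 0.0961 + 0.0400 + 0.0289 = 0.2674
Σp_2ᵢ² = 0.24² + 0.36² + 0.20² + 0.20² = 0.0576 + 0.1296 + 0.0400 + 0.0400 = 0.2672
O = 0.2624 / √(0.2674 × 0.2672) = 0.2624 / 0.26730 = 0.9817
O = 0.9817 > 0.4 → Yes.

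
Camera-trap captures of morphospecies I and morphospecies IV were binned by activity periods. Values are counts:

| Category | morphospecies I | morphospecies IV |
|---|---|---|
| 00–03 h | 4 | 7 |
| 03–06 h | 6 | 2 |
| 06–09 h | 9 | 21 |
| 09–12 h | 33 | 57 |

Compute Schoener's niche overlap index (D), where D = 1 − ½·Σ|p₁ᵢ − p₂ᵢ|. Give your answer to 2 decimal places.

Proportions for morphospecies I (n=52): 4/52=0.0769, 6/52=0.1154, 9/52=0.1731, 33/52=0.6346
Proportions for morphospecies IV (n=87): 7/87=0.0805, 2/87=0.0230, 21/87=0.2414, 57/87=0.6552
Σ|p₁ᵢ − p₂ᵢ| = 0.0036 + 0.0924 + 0.0683 + 0.0206 = 0.1849
D = 1 − ½ × 0.1849 = 1 − 0.09245 = 0.90755

0.91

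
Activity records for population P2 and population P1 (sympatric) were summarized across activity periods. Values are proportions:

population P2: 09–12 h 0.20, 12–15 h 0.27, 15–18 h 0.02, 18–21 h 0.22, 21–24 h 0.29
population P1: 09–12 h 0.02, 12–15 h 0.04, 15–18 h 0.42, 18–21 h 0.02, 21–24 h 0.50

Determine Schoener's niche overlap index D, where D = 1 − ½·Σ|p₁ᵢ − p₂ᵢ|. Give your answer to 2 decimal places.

Σ|p₁ᵢ − p₂ᵢ| = 0.18 + 0.23 + 0.40 + 0.20 + 0.21 = 1.22
D = 1 − ½ × 1.22 = 1 − 0.610 = 0.3900

0.39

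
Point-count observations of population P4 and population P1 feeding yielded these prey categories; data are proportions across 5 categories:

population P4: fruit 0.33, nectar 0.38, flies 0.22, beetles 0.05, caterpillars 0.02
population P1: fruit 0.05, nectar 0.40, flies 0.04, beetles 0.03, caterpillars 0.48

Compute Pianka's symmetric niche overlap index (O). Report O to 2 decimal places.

0.54

Σ p₁ᵢp₂ᵢ = 0.0165 + 0.1520 + 0.0088 + 0.0015 + 0.0096 = 0.1884
Σp_1ᵢ² = 0.33² + 0.38² + 0.22² + 0.05² + 0.02² = 0.1089 + 0.1444 + 0.0484 + 0.0025 + 0.0004 = 0.3046
Σp_2ᵢ² = 0.05² + 0.40² + 0.04² + 0.03² + 0.48² = 0.0025 + 0.1600 + 0.0016 + 0.0009 + 0.2304 = 0.3954
O = 0.1884 / √(0.3046 × 0.3954) = 0.1884 / 0.34704 = 0.5429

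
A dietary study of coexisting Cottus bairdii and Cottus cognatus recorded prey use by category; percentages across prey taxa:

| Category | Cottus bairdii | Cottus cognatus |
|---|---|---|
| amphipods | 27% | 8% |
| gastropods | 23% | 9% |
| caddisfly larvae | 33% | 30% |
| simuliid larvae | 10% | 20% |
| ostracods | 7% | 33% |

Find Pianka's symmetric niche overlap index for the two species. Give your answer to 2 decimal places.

Convert percentages to proportions (divide by 100).
Σ p₁ᵢp₂ᵢ = 0.0216 + 0.0207 + 0.0990 + 0.0200 + 0.0231 = 0.1844
Σp_1ᵢ² = 0.27² + 0.23² + 0.33² + 0.10² + 0.07² = 0.0729 + 0.0529 + 0.1089 + 0.0100 + 0.0049 = 0.2496
Σp_2ᵢ² = 0.08² + 0.09² + 0.30² + 0.20² + 0.33² = 0.0064 + 0.0081 + 0.0900 + 0.0400 + 0.1089 = 0.2534
O = 0.1844 / √(0.2496 × 0.2534) = 0.1844 / 0.25149 = 0.7332

0.73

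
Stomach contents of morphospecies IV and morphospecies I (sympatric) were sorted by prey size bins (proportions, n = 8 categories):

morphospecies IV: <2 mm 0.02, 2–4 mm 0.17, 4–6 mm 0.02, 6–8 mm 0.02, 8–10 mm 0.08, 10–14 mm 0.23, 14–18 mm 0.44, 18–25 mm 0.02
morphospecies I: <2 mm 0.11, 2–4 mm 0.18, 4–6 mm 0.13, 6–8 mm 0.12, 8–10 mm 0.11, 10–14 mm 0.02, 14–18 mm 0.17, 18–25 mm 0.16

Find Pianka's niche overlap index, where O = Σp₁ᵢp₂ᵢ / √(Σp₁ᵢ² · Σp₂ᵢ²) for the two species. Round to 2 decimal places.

Σ p₁ᵢp₂ᵢ = 0.0022 + 0.0306 + 0.0026 + 0.0024 + 0.0088 + 0.0046 + 0.0748 + 0.0032 = 0.1292
Σp_1ᵢ² = 0.02² + 0.17² + 0.02² + 0.02² + 0.08² + 0.23² + 0.44² + 0.02² = 0.0004 + 0.0289 + 0.0004 + 0.0004 + 0.0064 + 0.0529 + 0.1936 + 0.0004 = 0.2834
Σp_2ᵢ² = 0.11² + 0.18² + 0.13² + 0.12² + 0.11² + 0.02² + 0.17² + 0.16² = 0.0121 + 0.0324 + 0.0169 + 0.0144 + 0.0121 + 0.0004 + 0.0289 + 0.0256 = 0.1428
O = 0.1292 / √(0.2834 × 0.1428) = 0.1292 / 0.20117 = 0.6422

0.64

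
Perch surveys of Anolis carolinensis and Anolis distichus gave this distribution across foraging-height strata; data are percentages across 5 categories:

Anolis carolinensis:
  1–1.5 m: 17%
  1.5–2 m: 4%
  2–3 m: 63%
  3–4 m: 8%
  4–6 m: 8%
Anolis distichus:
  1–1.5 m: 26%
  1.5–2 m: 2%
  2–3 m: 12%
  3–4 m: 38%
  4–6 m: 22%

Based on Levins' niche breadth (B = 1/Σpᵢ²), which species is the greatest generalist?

Anolis distichus

Convert percentages to proportions (divide by 100).
Σp_caroᵢ² = 0.17² + 0.04² + 0.63² + 0.08² + 0.08² = 0.0289 + 0.0016 + 0.3969 + 0.0064 + 0.0064 = 0.4402
B_caro = 1 / 0.4402 = 2.2717
Σp_distᵢ² = 0.26² + 0.02² + 0.12² + 0.38² + 0.22² = 0.0676 + 0.0004 + 0.0144 + 0.1444 + 0.0484 = 0.2752
B_dist = 1 / 0.2752 = 3.6337
Highest B → broadest niche (most generalist): Anolis distichus (B = 3.63).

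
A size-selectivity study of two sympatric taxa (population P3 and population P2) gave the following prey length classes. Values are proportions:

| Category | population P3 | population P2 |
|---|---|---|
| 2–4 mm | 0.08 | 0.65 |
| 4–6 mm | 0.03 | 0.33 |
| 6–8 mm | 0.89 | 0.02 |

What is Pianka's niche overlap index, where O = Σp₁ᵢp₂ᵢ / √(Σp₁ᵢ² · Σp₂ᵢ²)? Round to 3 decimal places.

Σ p₁ᵢp₂ᵢ = 0.0520 + 0.0099 + 0.0178 = 0.0797
Σp_1ᵢ² = 0.08² + 0.03² + 0.89² = 0.0064 + 0.0009 + 0.7921 = 0.7994
Σp_2ᵢ² = 0.65² + 0.33² + 0.02² = 0.4225 + 0.1089 + 0.0004 = 0.5318
O = 0.0797 / √(0.7994 × 0.5318) = 0.0797 / 0.652013 = 0.12224

0.122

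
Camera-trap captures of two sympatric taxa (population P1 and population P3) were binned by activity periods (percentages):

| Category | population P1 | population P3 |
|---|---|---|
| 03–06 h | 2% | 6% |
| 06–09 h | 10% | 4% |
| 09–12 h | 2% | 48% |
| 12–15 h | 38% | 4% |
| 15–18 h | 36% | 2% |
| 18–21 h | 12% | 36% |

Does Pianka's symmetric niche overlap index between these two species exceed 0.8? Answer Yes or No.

No

Convert percentages to proportions (divide by 100).
Σ p₁ᵢp₂ᵢ = 0.0012 + 0.0040 + 0.0096 + 0.0152 + 0.0072 + 0.0432 = 0.0804
Σp_1ᵢ² = 0.02² + 0.10² + 0.02² + 0.38² + 0.36² + 0.12² = 0.0004 + 0.0100 + 0.0004 + 0.1444 + 0.1296 + 0.0144 = 0.2992
Σp_2ᵢ² = 0.06² + 0.04² + 0.48² + 0.04² + 0.02² + 0.36² = 0.0036 + 0.0016 + 0.2304 + 0.0016 + 0.0004 + 0.1296 = 0.3672
O = 0.0804 / √(0.2992 × 0.3672) = 0.0804 / 0.33146 = 0.2426
O = 0.2426 < 0.8 → No.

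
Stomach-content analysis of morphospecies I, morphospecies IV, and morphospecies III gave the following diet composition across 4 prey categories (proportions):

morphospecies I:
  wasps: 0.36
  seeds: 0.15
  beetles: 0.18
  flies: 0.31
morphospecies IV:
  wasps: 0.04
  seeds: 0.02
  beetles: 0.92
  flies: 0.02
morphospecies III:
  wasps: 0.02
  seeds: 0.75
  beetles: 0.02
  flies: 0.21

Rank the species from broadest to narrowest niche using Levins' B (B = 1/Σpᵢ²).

morphospecies I > morphospecies III > morphospecies IV

Σp_Iᵢ² = 0.36² + 0.15² + 0.18² + 0.31² = 0.1296 + 0.0225 + 0.0324 + 0.0961 = 0.2806
B_I = 1 / 0.2806 = 3.5638
Σp_IVᵢ² = 0.04² + 0.02² + 0.92² + 0.02² = 0.0016 + 0.0004 + 0.8464 + 0.0004 = 0.8488
B_IV = 1 / 0.8488 = 1.1781
Σp_IIIᵢ² = 0.02² + 0.75² + 0.02² + 0.21² = 0.0004 + 0.5625 + 0.0004 + 0.0441 = 0.6074
B_III = 1 / 0.6074 = 1.6464
Ranking by B (broadest → narrowest): morphospecies I (3.56) > morphospecies III (1.65) > morphospecies IV (1.18)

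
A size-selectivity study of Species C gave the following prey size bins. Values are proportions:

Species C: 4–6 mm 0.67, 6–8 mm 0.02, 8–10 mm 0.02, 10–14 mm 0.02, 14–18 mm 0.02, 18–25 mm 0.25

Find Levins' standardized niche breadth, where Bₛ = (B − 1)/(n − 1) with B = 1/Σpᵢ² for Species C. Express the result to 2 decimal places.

0.19

Σpᵢ² = 0.67² + 0.02² + 0.02² + 0.02² + 0.02² + 0.25² = 0.4489 + 0.0004 + 0.0004 + 0.0004 + 0.0004 + 0.0625 = 0.5130
B = 1 / 0.5130 = 1.9493
Bₛ = (B − 1)/(n − 1) = (1.9493 − 1)/(6 − 1) = 0.9493/5 = 0.1899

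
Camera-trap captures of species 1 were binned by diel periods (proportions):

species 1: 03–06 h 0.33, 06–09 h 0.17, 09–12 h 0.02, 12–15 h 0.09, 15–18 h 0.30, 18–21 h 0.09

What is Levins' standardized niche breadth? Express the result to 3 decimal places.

0.618

Σpᵢ² = 0.33² + 0.17² + 0.02² + 0.09² + 0.30² + 0.09² = 0.1089 + 0.0289 + 0.0004 + 0.0081 + 0.0900 + 0.0081 = 0.2444
B = 1 / 0.2444 = 4.09165
Bₛ = (B − 1)/(n − 1) = (4.09165 − 1)/(6 − 1) = 3.09165/5 = 0.61833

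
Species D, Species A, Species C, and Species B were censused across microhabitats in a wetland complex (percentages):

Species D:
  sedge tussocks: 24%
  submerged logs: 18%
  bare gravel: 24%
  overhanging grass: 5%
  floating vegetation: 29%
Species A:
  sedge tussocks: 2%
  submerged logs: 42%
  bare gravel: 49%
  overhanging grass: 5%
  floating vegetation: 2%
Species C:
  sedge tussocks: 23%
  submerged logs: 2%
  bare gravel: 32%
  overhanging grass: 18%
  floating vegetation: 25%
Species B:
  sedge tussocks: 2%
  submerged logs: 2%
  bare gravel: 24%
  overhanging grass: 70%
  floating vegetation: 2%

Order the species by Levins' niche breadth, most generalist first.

Convert percentages to proportions (divide by 100).
Σp_Dᵢ² = 0.24² + 0.18² + 0.24² + 0.05² + 0.29² = 0.0576 + 0.0324 + 0.0576 + 0.0025 + 0.0841 = 0.2342
B_D = 1 / 0.2342 = 4.2699
Σp_Aᵢ² = 0.02² + 0.42² + 0.49² + 0.05² + 0.02² = 0.0004 + 0.1764 + 0.2401 + 0.0025 + 0.0004 = 0.4198
B_A = 1 / 0.4198 = 2.3821
Σp_Cᵢ² = 0.23² + 0.02² + 0.32² + 0.18² + 0.25² = 0.0529 + 0.0004 + 0.1024 + 0.0324 + 0.0625 = 0.2506
B_C = 1 / 0.2506 = 3.9904
Σp_Bᵢ² = 0.02² + 0.02² + 0.24² + 0.70² + 0.02² = 0.0004 + 0.0004 + 0.0576 + 0.4900 + 0.0004 = 0.5488
B_B = 1 / 0.5488 = 1.8222
Ranking by B (broadest → narrowest): Species D (4.27) > Species C (3.99) > Species A (2.38) > Species B (1.82)

Species D > Species C > Species A > Species B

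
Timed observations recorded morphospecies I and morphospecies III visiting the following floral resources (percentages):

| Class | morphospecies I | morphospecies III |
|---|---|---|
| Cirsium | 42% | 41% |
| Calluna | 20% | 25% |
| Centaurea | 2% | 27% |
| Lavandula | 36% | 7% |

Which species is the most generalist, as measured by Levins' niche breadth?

Convert percentages to proportions (divide by 100).
Σp_Iᵢ² = 0.42² + 0.20² + 0.02² + 0.36² = 0.1764 + 0.0400 + 0.0004 + 0.1296 = 0.3464
B_I = 1 / 0.3464 = 2.8868
Σp_IIIᵢ² = 0.41² + 0.25² + 0.27² + 0.07² = 0.1681 + 0.0625 + 0.0729 + 0.0049 = 0.3084
B_III = 1 / 0.3084 = 3.2425
Highest B → broadest niche (most generalist): morphospecies III (B = 3.24).

morphospecies III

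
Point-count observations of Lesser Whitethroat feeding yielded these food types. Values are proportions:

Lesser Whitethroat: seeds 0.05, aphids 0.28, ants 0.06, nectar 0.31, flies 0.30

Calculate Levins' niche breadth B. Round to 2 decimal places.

Σpᵢ² = 0.05² + 0.28² + 0.06² + 0.31² + 0.30² = 0.0025 + 0.0784 + 0.0036 + 0.0961 + 0.0900 = 0.2706
B = 1 / 0.2706 = 3.6955

3.70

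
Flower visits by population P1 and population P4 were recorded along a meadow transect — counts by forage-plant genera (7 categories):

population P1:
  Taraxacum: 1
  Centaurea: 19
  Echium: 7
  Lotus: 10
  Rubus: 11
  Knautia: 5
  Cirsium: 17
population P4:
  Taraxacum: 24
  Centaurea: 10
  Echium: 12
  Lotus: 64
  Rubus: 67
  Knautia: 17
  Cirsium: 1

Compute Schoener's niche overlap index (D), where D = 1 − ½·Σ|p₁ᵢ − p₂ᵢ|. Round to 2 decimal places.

Proportions for population P1 (n=70): 1/70=0.0143, 19/70=0.2714, 7/70=0.1000, 10/70=0.1429, 11/70=0.1571, 5/70=0.0714, 17/70=0.2429
Proportions for population P4 (n=195): 24/195=0.1231, 10/195=0.0513, 12/195=0.0615, 64/195=0.3282, 67/195=0.3436, 17/195=0.0872, 1/195=0.0051
Σ|p₁ᵢ − p₂ᵢ| = 0.1088 + 0.2201 + 0.0385 + 0.1853 + 0.1865 + 0.0158 + 0.2378 = 0.9928
D = 1 − ½ × 0.9928 = 1 − 0.49640 = 0.50360

0.50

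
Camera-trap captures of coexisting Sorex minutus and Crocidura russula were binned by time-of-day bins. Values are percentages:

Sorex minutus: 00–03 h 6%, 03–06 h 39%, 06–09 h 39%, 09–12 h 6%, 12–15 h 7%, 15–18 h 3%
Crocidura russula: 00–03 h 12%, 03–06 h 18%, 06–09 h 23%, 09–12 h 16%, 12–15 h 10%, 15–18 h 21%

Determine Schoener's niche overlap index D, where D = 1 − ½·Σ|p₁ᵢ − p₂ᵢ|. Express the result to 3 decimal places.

0.630

Convert percentages to proportions (divide by 100).
Σ|p₁ᵢ − p₂ᵢ| = 0.06 + 0.21 + 0.16 + 0.10 + 0.03 + 0.18 = 0.74
D = 1 − ½ × 0.74 = 1 − 0.370 = 0.63000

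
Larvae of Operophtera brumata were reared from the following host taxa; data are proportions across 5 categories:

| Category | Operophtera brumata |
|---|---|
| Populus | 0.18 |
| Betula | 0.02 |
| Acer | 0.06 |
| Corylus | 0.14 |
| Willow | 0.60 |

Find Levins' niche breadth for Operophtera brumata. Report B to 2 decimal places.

Σpᵢ² = 0.18² + 0.02² + 0.06² + 0.14² + 0.60² = 0.0324 + 0.0004 + 0.0036 + 0.0196 + 0.3600 = 0.4160
B = 1 / 0.4160 = 2.4038

2.40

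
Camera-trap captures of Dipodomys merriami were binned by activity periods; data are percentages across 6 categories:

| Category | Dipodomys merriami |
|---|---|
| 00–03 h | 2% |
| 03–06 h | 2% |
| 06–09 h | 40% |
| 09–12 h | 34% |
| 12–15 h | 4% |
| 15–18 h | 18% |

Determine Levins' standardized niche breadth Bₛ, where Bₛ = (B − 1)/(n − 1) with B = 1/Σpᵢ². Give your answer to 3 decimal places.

Convert percentages to proportions (divide by 100).
Σpᵢ² = 0.02² + 0.02² + 0.40² + 0.34² + 0.04² + 0.18² = 0.0004 + 0.0004 + 0.1600 + 0.1156 + 0.0016 + 0.0324 = 0.3104
B = 1 / 0.3104 = 3.22165
Bₛ = (B − 1)/(n − 1) = (3.22165 − 1)/(6 − 1) = 2.22165/5 = 0.44433

0.444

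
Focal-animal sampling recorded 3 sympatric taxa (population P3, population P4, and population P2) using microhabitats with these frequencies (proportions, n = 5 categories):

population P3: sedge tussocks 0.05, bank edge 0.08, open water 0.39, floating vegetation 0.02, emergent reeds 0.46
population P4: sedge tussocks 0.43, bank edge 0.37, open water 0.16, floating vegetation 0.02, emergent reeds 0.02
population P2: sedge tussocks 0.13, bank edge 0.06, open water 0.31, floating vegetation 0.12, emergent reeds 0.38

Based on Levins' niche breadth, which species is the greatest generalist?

population P2

Σp_P3ᵢ² = 0.05² + 0.08² + 0.39² + 0.02² + 0.46² = 0.0025 + 0.0064 + 0.1521 + 0.0004 + 0.2116 = 0.3730
B_P3 = 1 / 0.3730 = 2.6810
Σp_P4ᵢ² = 0.43² + 0.37² + 0.16² + 0.02² + 0.02² = 0.1849 + 0.1369 + 0.0256 + 0.0004 + 0.0004 = 0.3482
B_P4 = 1 / 0.3482 = 2.8719
Σp_P2ᵢ² = 0.13² + 0.06² + 0.31² + 0.12² + 0.38² = 0.0169 + 0.0036 + 0.0961 + 0.0144 + 0.1444 = 0.2754
B_P2 = 1 / 0.2754 = 3.6311
Highest B → broadest niche (most generalist): population P2 (B = 3.63).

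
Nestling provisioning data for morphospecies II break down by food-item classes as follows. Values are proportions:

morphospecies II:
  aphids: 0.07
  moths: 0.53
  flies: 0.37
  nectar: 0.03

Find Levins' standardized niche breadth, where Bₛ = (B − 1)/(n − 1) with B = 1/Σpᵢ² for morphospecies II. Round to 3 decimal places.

Σpᵢ² = 0.07² + 0.53² + 0.37² + 0.03² = 0.0049 + 0.2809 + 0.1369 + 0.0009 = 0.4236
B = 1 / 0.4236 = 2.36072
Bₛ = (B − 1)/(n − 1) = (2.36072 − 1)/(4 − 1) = 1.36072/3 = 0.45357

0.454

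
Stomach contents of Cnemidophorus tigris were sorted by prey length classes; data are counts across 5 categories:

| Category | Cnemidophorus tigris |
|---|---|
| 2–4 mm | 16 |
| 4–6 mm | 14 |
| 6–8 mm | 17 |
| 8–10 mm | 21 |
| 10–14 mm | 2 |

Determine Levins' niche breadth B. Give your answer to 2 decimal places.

Proportions for Cnemidophorus tigris (n=70): 16/70=0.2286, 14/70=0.2000, 17/70=0.2429, 21/70=0.3000, 2/70=0.0286
Σpᵢ² = 0.2286² + 0.2000² + 0.2429² + 0.3000² + 0.0286² = 0.052258 + 0.040000 + 0.059000 + 0.090000 + 0.000818 = 0.242076
B = 1 / 0.242076 = 4.1309

4.13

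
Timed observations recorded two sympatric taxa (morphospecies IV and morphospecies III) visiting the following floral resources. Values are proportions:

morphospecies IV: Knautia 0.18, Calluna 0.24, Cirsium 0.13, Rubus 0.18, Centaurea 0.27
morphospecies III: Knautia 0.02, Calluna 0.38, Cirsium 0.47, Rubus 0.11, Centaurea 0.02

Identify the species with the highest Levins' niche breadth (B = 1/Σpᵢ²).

Σp_IVᵢ² = 0.18² + 0.24² + 0.13² + 0.18² + 0.27² = 0.0324 + 0.0576 + 0.0169 + 0.0324 + 0.0729 = 0.2122
B_IV = 1 / 0.2122 = 4.7125
Σp_IIIᵢ² = 0.02² + 0.38² + 0.47² + 0.11² + 0.02² = 0.0004 + 0.1444 + 0.2209 + 0.0121 + 0.0004 = 0.3782
B_III = 1 / 0.3782 = 2.6441
Highest B → broadest niche (most generalist): morphospecies IV (B = 4.71).

morphospecies IV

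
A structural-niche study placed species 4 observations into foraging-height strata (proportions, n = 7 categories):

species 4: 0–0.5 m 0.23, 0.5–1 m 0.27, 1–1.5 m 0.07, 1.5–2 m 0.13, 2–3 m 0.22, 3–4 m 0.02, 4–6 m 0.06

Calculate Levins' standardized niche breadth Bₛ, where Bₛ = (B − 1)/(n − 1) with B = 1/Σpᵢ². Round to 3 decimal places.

Σpᵢ² = 0.23² + 0.27² + 0.07² + 0.13² + 0.22² + 0.02² + 0.06² = 0.0529 + 0.0729 + 0.0049 + 0.0169 + 0.0484 + 0.0004 + 0.0036 = 0.2000
B = 1 / 0.2000 = 5.00000
Bₛ = (B − 1)/(n − 1) = (5.00000 − 1)/(7 − 1) = 4.00000/6 = 0.66667

0.667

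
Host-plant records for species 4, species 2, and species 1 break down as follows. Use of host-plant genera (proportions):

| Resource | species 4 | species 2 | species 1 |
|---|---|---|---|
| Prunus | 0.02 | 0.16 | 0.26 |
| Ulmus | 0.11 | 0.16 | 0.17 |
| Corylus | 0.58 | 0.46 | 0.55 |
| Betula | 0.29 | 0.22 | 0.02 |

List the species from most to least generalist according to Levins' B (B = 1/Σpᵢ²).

Σp_4ᵢ² = 0.02² + 0.11² + 0.58² + 0.29² = 0.0004 + 0.0121 + 0.3364 + 0.0841 = 0.4330
B_4 = 1 / 0.4330 = 2.3095
Σp_2ᵢ² = 0.16² + 0.16² + 0.46² + 0.22² = 0.0256 + 0.0256 + 0.2116 + 0.0484 = 0.3112
B_2 = 1 / 0.3112 = 3.2134
Σp_1ᵢ² = 0.26² + 0.17² + 0.55² + 0.02² = 0.0676 + 0.0289 + 0.3025 + 0.0004 = 0.3994
B_1 = 1 / 0.3994 = 2.5038
Ranking by B (broadest → narrowest): species 2 (3.21) > species 1 (2.50) > species 4 (2.31)

species 2 > species 1 > species 4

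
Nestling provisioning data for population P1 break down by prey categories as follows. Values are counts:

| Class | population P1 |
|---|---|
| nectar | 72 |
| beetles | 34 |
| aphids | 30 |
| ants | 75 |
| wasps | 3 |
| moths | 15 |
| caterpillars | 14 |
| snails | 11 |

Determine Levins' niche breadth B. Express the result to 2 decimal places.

Proportions for population P1 (n=254): 72/254=0.2835, 34/254=0.1339, 30/254=0.1181, 75/254=0.2953, 3/254=0.0118, 15/254=0.0591, 14/254=0.0551, 11/254=0.0433
Σpᵢ² = 0.2835² + 0.1339² + 0.1181² + 0.2953² + 0.0118² + 0.0591² + 0.0551² + 0.0433² = 0.080372 + 0.017929 + 0.013948 + 0.087202 + 0.000139 + 0.003493 + 0.003036 + 0.001875 = 0.207994
B = 1 / 0.207994 = 4.8078

4.81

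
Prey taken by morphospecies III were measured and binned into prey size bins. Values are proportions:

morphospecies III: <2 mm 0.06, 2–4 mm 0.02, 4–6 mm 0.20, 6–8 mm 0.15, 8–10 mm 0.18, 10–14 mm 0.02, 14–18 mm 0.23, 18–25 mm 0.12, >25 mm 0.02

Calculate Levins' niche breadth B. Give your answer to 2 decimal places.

5.99

Σpᵢ² = 0.06² + 0.02² + 0.20² + 0.15² + 0.18² + 0.02² + 0.23² + 0.12² + 0.02² = 0.0036 + 0.0004 + 0.0400 + 0.0225 + 0.0324 + 0.0004 + 0.0529 + 0.0144 + 0.0004 = 0.1670
B = 1 / 0.1670 = 5.9880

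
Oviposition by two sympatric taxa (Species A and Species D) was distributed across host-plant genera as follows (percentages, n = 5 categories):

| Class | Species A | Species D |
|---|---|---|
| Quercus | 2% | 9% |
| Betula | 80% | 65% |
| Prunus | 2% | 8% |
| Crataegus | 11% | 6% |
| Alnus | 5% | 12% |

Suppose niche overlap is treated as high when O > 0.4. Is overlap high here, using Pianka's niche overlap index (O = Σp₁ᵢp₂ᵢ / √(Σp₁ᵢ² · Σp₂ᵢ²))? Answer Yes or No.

Convert percentages to proportions (divide by 100).
Σ p₁ᵢp₂ᵢ = 0.0018 + 0.5200 + 0.0016 + 0.0066 + 0.0060 = 0.5360
Σp_1ᵢ² = 0.02² + 0.80² + 0.02² + 0.11² + 0.05² = 0.0004 + 0.6400 + 0.0004 + 0.0121 + 0.0025 = 0.6554
Σp_2ᵢ² = 0.09² + 0.65² + 0.08² + 0.06² + 0.12² = 0.0081 + 0.4225 + 0.0064 + 0.0036 + 0.0144 = 0.4550
O = 0.5360 / √(0.6554 × 0.4550) = 0.5360 / 0.54608 = 0.9815
O = 0.9815 > 0.4 → Yes.

Yes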